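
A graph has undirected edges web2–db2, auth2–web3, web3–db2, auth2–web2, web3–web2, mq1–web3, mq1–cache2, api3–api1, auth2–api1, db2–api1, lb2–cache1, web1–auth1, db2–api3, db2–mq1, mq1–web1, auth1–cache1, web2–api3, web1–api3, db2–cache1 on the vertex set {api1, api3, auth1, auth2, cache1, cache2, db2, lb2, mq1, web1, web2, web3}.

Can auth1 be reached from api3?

Yes

Explore from api3.
Distance 1: reach api1, db2, web1, web2.
Distance 2: reach auth1, auth2, cache1, mq1, web3.
Found auth1.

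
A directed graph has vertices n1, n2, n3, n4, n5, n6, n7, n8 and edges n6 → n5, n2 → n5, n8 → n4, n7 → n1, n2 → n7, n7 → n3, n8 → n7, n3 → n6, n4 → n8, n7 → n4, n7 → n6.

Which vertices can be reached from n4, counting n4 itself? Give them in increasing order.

Start at n4.
Its neighbours: n8.
Then their neighbours: n7.
Then next layer: n1, n3, n6.
Then next layer: n5.
Nothing further is reachable.

n1, n3, n4, n5, n6, n7, n8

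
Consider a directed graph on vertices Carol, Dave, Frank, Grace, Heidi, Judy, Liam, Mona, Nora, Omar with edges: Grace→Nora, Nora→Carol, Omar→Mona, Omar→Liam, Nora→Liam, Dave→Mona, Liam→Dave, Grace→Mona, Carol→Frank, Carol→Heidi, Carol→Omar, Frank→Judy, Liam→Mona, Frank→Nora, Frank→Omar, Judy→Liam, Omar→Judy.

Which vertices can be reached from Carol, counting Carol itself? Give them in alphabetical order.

Carol, Dave, Frank, Heidi, Judy, Liam, Mona, Nora, Omar

Start at Carol.
Its neighbours: Frank, Heidi, Omar.
Then their neighbours: Judy, Liam, Mona, Nora.
Then next layer: Dave.
Nothing further is reachable.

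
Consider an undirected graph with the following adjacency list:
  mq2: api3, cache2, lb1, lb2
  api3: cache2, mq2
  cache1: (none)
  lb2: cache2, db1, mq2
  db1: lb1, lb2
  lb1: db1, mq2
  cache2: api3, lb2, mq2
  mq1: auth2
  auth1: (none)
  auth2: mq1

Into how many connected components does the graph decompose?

From api3: component {api3, cache2, db1, lb1, lb2, mq2}.
From auth1: component {auth1}.
From auth2: component {auth2, mq1}.
From cache1: component {cache1}.
That's 4 components.

4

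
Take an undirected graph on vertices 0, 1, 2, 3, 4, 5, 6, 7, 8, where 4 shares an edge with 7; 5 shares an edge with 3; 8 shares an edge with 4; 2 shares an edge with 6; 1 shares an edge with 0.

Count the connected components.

From 0: component {0, 1}.
From 2: component {2, 6}.
From 3: component {3, 5}.
From 4: component {4, 7, 8}.
That's 4 components.

4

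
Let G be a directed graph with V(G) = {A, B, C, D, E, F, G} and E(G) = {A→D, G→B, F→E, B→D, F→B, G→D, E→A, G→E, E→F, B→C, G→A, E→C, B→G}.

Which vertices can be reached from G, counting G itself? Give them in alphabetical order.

Start at G.
Its neighbours: A, B, D, E.
Then their neighbours: C, F.
Every vertex is now reached.

A, B, C, D, E, F, G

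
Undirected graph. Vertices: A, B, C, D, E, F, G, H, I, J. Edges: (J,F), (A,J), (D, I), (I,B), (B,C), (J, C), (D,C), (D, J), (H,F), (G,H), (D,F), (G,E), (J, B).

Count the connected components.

1

From A: component {A, B, C, D, E, F, G, H, I, J}.
That's 1 component.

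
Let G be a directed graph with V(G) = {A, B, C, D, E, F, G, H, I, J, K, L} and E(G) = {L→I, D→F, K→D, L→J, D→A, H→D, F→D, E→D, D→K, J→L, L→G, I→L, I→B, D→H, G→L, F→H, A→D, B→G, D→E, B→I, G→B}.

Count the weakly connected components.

3

From A: component {A, D, E, F, H, K}.
From B: component {B, G, I, J, L}.
From C: component {C}.
That's 3 components.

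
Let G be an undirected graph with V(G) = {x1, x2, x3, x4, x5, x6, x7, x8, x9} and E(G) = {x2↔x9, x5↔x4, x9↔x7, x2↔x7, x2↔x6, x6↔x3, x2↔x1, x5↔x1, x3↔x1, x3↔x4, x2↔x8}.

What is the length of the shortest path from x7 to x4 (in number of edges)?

Distance 0: x7.
Distance 1: x2, x9.
Distance 2: x1, x6, x8.
Distance 3: x3, x5.
Distance 4: x4 — contains x4.

4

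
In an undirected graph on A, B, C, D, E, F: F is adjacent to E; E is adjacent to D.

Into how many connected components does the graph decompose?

4

From A: component {A}.
From B: component {B}.
From C: component {C}.
From D: component {D, E, F}.
That's 4 components.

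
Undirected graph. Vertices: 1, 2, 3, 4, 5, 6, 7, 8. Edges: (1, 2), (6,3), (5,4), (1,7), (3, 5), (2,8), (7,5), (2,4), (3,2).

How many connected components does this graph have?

From 1: component {1, 2, 3, 4, 5, 6, 7, 8}.
That's 1 component.

1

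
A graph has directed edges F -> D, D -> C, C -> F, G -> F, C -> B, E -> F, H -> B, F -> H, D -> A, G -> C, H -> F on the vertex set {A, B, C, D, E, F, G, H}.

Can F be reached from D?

Yes

Explore from D.
Distance 1: reach A, C.
Distance 2: reach B, F.
Found F.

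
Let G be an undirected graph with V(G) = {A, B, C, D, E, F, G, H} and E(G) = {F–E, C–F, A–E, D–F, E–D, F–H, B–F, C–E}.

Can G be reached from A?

Explore from A.
Distance 1: reach E.
Distance 2: reach C, D, F.
Distance 3: reach B, H.
The search is exhausted without reaching G; it lies in a different component.

No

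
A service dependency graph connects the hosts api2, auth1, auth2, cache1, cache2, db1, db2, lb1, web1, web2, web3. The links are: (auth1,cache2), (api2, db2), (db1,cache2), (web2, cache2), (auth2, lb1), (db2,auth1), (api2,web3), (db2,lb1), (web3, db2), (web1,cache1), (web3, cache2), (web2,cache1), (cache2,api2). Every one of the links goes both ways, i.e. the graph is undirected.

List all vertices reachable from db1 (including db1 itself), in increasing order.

Start at db1.
Its neighbours: cache2.
Then their neighbours: api2, auth1, web2, web3.
Then next layer: cache1, db2.
Then next layer: lb1, web1.
Then next layer: auth2.
Every vertex is now reached.

api2, auth1, auth2, cache1, cache2, db1, db2, lb1, web1, web2, web3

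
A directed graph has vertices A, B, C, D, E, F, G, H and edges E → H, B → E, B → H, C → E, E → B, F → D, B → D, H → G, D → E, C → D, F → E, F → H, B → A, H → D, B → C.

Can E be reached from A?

No

A has no outgoing edges, so nothing is reachable from it.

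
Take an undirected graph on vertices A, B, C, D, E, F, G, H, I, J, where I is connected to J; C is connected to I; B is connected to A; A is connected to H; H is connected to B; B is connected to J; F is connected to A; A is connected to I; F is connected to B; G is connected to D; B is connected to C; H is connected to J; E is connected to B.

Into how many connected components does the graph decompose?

From A: component {A, B, C, E, F, H, I, J}.
From D: component {D, G}.
That's 2 components.

2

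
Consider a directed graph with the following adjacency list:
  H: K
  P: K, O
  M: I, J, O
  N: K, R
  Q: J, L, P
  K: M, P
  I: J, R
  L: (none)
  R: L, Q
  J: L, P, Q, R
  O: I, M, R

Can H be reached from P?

Explore from P.
Distance 1: reach K, O.
Distance 2: reach I, M, R.
Distance 3: reach J, L, Q.
The search from P is exhausted; no directed path reaches H.

No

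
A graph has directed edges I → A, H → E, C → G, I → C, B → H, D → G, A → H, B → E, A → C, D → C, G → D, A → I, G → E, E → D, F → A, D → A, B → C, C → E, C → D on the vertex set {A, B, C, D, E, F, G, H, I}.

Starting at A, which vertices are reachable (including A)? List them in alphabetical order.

A, C, D, E, G, H, I

Start at A.
Its neighbours: C, H, I.
Then their neighbours: D, E, G.
Nothing further is reachable.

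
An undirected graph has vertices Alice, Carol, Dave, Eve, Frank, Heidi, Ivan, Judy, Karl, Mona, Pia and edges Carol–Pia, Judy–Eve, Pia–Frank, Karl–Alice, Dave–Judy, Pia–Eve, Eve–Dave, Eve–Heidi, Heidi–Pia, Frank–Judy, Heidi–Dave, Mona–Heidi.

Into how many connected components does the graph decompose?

3

From Alice: component {Alice, Karl}.
From Carol: component {Carol, Dave, Eve, Frank, Heidi, Judy, Mona, Pia}.
From Ivan: component {Ivan}.
That's 3 components.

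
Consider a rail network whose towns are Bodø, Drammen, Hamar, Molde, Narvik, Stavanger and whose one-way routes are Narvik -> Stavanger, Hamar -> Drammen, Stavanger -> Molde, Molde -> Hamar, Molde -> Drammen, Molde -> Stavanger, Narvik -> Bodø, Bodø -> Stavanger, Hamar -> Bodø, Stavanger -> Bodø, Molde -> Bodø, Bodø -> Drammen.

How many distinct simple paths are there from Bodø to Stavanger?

1

Bodø→Stavanger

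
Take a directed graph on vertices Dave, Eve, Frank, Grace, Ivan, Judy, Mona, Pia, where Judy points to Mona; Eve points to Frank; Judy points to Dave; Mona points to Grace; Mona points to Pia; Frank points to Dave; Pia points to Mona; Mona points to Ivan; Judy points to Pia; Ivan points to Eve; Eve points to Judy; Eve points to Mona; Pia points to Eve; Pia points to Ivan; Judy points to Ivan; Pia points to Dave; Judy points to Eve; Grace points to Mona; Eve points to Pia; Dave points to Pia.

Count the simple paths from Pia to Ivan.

5

Pia→Eve→Judy→Ivan
Pia→Eve→Judy→Mona→Ivan
Pia→Eve→Mona→Ivan
Pia→Ivan
Pia→Mona→Ivan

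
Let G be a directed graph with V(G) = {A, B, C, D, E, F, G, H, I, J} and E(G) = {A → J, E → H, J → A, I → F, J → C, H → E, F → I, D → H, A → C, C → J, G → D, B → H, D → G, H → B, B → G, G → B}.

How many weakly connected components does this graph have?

3

From A: component {A, C, J}.
From B: component {B, D, E, G, H}.
From F: component {F, I}.
That's 3 components.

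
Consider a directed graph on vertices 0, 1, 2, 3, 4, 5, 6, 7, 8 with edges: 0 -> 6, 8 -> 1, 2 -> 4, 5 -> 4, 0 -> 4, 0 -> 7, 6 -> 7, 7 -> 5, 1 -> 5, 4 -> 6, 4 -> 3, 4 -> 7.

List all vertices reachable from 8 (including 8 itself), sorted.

Start at 8.
Its neighbours: 1.
Then their neighbours: 5.
Then next layer: 4.
Then next layer: 3, 6, 7.
Nothing further is reachable.

1, 3, 4, 5, 6, 7, 8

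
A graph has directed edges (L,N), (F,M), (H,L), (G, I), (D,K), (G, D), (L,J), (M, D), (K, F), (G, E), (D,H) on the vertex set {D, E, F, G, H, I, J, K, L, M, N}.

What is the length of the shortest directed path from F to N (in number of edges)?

Distance 0: F.
Distance 1: M.
Distance 2: D.
Distance 3: H, K.
Distance 4: L.
Distance 5: J, N — contains N.

5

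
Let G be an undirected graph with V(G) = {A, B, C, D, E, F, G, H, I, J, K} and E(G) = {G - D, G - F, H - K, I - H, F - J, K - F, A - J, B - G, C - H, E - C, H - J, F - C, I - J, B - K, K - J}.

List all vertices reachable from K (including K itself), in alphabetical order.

A, B, C, D, E, F, G, H, I, J, K

Start at K.
Its neighbours: B, F, H, J.
Then their neighbours: A, C, G, I.
Then next layer: D, E.
Every vertex is now reached.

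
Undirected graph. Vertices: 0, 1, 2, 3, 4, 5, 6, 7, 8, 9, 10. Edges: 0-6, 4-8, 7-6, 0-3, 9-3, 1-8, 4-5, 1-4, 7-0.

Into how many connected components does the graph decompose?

4

From 0: component {0, 3, 6, 7, 9}.
From 1: component {1, 4, 5, 8}.
From 2: component {2}.
From 10: component {10}.
That's 4 components.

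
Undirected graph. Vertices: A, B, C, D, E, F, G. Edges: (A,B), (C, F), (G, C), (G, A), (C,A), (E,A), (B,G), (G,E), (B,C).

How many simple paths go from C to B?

C–A–B
C–A–E–G–B
C–A–G–B
C–B
C–G–A–B
C–G–B
C–G–E–A–B

7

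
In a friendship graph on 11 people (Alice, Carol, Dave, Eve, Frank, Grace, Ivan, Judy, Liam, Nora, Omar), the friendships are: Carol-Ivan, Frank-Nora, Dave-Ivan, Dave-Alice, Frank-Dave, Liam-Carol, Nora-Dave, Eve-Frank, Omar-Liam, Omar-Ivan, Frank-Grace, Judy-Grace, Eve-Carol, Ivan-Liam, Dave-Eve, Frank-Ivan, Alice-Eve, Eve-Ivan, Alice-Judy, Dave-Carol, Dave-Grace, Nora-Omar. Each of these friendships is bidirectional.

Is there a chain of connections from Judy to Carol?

Explore from Judy.
Distance 1: reach Alice, Grace.
Distance 2: reach Dave, Eve, Frank.
Distance 3: reach Carol, Ivan, Nora.
Found Carol.

Yes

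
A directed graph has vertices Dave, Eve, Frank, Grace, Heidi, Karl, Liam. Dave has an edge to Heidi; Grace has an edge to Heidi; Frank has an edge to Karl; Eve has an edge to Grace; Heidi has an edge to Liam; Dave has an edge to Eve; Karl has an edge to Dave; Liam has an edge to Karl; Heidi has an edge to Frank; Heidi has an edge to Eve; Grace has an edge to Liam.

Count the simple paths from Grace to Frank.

2

Grace→Heidi→Frank
Grace→Liam→Karl→Dave→Heidi→Frank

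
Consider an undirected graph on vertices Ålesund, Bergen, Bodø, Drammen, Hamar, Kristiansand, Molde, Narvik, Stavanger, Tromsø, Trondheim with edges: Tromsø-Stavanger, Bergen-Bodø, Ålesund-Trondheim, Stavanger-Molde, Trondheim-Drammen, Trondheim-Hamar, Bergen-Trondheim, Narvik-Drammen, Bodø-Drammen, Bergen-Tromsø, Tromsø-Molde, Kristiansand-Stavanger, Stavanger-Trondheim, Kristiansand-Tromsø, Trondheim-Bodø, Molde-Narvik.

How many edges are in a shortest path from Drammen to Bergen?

2

Distance 0: Drammen.
Distance 1: Bodø, Narvik, Trondheim.
Distance 2: Ålesund, Bergen, Hamar, Molde, Stavanger — contains Bergen.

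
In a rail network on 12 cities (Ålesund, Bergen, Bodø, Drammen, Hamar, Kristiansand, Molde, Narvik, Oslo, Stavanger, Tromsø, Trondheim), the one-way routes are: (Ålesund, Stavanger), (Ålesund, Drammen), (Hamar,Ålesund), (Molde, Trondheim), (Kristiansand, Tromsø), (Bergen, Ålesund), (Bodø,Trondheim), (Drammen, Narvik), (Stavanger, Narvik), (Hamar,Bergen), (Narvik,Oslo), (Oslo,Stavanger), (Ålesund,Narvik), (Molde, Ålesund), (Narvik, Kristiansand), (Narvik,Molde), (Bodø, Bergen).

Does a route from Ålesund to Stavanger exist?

Explore from Ålesund.
Distance 1: reach Drammen, Narvik, Stavanger.
Found Stavanger.

Yes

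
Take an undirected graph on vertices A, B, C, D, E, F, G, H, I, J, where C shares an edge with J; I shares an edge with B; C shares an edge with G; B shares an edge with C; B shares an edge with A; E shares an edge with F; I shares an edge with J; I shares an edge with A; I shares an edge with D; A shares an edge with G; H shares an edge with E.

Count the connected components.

From A: component {A, B, C, D, G, I, J}.
From E: component {E, F, H}.
That's 2 components.

2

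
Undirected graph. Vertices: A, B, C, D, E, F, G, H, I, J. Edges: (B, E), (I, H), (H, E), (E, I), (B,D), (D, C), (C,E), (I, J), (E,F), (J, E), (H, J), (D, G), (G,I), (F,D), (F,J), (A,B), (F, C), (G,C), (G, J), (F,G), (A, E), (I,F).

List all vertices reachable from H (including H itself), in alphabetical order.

A, B, C, D, E, F, G, H, I, J

Start at H.
Its neighbours: E, I, J.
Then their neighbours: A, B, C, F, G.
Then next layer: D.
Every vertex is now reached.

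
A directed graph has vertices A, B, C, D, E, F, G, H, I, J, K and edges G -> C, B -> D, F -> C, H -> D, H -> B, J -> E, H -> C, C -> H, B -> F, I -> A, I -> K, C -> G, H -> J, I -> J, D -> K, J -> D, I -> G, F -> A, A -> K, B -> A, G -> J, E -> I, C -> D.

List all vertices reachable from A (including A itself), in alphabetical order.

A, K

Start at A.
Its neighbours: K.
Nothing further is reachable.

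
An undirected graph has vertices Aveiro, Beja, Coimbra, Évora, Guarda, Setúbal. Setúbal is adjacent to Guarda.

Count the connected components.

5

From Aveiro: component {Aveiro}.
From Beja: component {Beja}.
From Coimbra: component {Coimbra}.
From Évora: component {Évora}.
From Guarda: component {Guarda, Setúbal}.
That's 5 components.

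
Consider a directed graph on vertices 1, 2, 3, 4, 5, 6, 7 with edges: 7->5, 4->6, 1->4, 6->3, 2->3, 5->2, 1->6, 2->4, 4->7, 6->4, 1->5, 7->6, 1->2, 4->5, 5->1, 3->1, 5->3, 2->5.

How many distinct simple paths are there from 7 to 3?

7→5→1→2→3
7→5→1→2→4→6→3
7→5→1→4→6→3
7→5→1→6→3
7→5→2→3
7→5→2→4→6→3
7→5→3
7→6→3
7→6→4→5→1→2→3
7→6→4→5→2→3
7→6→4→5→3

11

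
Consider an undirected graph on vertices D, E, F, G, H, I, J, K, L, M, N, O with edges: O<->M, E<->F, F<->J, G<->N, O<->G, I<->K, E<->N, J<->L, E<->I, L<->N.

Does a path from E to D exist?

No

Explore from E.
Distance 1: reach F, I, N.
Distance 2: reach G, J, K, L.
Distance 3: reach O.
Distance 4: reach M.
The search is exhausted without reaching D; it lies in a different component.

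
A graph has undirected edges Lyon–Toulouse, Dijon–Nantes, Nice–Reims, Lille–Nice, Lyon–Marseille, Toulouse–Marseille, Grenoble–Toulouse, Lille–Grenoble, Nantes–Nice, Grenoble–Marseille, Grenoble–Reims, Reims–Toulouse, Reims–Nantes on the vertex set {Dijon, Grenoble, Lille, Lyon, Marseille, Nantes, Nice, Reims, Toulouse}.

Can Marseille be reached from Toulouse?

Yes

Explore from Toulouse.
Distance 1: reach Grenoble, Lyon, Marseille, Reims.
Found Marseille.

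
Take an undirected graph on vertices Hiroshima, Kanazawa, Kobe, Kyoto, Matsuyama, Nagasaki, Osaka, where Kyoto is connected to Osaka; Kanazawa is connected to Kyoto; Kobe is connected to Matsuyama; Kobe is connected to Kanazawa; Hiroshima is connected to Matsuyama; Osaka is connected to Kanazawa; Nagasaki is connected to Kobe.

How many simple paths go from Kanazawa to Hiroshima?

1

Kanazawa–Kobe–Matsuyama–Hiroshima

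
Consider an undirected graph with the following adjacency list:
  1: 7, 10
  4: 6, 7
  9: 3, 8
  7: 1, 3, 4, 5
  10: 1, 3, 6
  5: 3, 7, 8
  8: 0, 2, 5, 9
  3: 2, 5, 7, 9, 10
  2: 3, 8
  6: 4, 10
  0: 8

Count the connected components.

From 0: component {0, 1, 2, 3, 4, 5, 6, 7, 8, 9, 10}.
That's 1 component.

1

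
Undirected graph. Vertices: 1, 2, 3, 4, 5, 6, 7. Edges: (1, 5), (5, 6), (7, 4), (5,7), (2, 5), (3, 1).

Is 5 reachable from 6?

Explore from 6.
Distance 1: reach 5.
Found 5.

Yes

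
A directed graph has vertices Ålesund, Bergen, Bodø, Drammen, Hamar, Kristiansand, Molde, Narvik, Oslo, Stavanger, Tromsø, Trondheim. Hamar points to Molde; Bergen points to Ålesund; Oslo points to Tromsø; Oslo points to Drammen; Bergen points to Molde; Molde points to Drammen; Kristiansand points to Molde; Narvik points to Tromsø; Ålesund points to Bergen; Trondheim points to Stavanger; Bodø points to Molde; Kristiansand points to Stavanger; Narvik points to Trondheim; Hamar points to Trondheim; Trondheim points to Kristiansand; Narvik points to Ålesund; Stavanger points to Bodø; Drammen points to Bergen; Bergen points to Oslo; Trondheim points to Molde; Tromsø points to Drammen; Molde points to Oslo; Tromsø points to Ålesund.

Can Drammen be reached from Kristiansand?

Explore from Kristiansand.
Distance 1: reach Molde, Stavanger.
Distance 2: reach Bodø, Drammen, Oslo.
Found Drammen.

Yes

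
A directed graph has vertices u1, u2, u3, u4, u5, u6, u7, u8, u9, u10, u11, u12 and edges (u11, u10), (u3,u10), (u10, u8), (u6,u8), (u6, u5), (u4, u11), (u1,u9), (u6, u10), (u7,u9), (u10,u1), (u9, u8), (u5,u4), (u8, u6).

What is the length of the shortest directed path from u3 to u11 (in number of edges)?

Distance 0: u3.
Distance 1: u10.
Distance 2: u1, u8.
Distance 3: u6, u9.
Distance 4: u5.
Distance 5: u4.
Distance 6: u11 — contains u11.

6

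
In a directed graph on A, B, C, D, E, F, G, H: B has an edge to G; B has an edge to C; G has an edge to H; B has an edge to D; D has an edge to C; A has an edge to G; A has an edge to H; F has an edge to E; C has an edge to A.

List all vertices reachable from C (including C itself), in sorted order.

A, C, G, H

Start at C.
Its neighbours: A.
Then their neighbours: G, H.
Nothing further is reachable.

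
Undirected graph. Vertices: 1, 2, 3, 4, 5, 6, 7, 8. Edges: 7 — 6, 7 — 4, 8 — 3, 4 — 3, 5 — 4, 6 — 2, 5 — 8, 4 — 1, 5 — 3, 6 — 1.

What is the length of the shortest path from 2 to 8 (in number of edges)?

5

Distance 0: 2.
Distance 1: 6.
Distance 2: 1, 7.
Distance 3: 4.
Distance 4: 3, 5.
Distance 5: 8 — contains 8.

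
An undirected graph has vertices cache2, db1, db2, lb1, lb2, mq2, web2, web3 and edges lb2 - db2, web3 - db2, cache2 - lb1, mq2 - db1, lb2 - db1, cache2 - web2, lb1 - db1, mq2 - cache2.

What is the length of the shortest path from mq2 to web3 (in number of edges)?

4

Distance 0: mq2.
Distance 1: cache2, db1.
Distance 2: lb1, lb2, web2.
Distance 3: db2.
Distance 4: web3 — contains web3.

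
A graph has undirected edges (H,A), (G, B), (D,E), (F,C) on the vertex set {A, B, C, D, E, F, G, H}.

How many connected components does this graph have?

4

From A: component {A, H}.
From B: component {B, G}.
From C: component {C, F}.
From D: component {D, E}.
That's 4 components.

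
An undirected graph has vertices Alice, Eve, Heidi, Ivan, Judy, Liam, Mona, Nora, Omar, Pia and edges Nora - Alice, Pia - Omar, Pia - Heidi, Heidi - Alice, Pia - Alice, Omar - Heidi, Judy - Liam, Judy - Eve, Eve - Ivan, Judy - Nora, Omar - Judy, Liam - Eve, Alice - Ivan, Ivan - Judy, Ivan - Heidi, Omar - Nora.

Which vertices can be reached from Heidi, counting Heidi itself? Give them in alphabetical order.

Start at Heidi.
Its neighbours: Alice, Ivan, Omar, Pia.
Then their neighbours: Eve, Judy, Nora.
Then next layer: Liam.
Nothing further is reachable.

Alice, Eve, Heidi, Ivan, Judy, Liam, Nora, Omar, Pia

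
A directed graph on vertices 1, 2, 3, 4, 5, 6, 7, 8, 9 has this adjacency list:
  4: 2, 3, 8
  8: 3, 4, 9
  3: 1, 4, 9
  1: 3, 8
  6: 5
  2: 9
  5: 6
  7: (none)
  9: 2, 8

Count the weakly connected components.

From 1: component {1, 2, 3, 4, 8, 9}.
From 5: component {5, 6}.
From 7: component {7}.
That's 3 components.

3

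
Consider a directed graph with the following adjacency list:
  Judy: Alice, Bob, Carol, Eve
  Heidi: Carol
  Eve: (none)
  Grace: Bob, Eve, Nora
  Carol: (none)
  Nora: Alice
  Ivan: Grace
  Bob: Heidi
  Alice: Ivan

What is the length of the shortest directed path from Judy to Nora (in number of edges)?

4

Distance 0: Judy.
Distance 1: Alice, Bob, Carol, Eve.
Distance 2: Heidi, Ivan.
Distance 3: Grace.
Distance 4: Nora — contains Nora.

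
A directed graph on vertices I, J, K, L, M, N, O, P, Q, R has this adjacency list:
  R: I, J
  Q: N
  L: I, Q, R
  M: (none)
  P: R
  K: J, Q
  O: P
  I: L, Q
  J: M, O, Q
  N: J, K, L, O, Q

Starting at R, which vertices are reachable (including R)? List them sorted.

Start at R.
Its neighbours: I, J.
Then their neighbours: L, M, O, Q.
Then next layer: N, P.
Then next layer: K.
Every vertex is now reached.

I, J, K, L, M, N, O, P, Q, R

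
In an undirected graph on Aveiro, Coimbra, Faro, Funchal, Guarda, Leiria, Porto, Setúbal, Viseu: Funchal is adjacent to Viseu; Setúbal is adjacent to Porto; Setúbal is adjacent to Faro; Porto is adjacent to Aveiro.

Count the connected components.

From Aveiro: component {Aveiro, Faro, Porto, Setúbal}.
From Coimbra: component {Coimbra}.
From Funchal: component {Funchal, Viseu}.
From Guarda: component {Guarda}.
From Leiria: component {Leiria}.
That's 5 components.

5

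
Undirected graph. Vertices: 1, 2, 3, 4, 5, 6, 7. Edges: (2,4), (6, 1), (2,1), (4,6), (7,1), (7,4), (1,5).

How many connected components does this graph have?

From 1: component {1, 2, 4, 5, 6, 7}.
From 3: component {3}.
That's 2 components.

2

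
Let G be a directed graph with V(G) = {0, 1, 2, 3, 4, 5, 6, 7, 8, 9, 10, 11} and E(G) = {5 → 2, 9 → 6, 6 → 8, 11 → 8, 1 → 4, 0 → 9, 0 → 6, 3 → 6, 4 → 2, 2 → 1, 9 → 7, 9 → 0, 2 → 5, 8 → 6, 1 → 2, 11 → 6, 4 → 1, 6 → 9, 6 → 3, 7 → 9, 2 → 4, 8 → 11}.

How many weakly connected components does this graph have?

From 0: component {0, 3, 6, 7, 8, 9, 11}.
From 1: component {1, 2, 4, 5}.
From 10: component {10}.
That's 3 components.

3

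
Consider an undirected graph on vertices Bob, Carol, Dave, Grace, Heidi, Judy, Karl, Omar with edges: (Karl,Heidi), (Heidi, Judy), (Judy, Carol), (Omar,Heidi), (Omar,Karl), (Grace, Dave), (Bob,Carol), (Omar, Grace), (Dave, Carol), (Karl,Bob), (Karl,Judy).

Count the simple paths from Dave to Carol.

Dave–Carol
Dave–Grace–Omar–Heidi–Judy–Carol
Dave–Grace–Omar–Heidi–Judy–Karl–Bob–Carol
Dave–Grace–Omar–Heidi–Karl–Bob–Carol
Dave–Grace–Omar–Heidi–Karl–Judy–Carol
Dave–Grace–Omar–Karl–Bob–Carol
Dave–Grace–Omar–Karl–Heidi–Judy–Carol
Dave–Grace–Omar–Karl–Judy–Carol

8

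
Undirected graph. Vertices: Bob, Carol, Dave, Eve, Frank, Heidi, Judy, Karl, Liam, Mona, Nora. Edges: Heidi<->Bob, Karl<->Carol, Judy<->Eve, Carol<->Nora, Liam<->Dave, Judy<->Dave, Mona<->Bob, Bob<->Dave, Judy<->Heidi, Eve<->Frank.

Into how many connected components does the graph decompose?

2

From Bob: component {Bob, Dave, Eve, Frank, Heidi, Judy, Liam, Mona}.
From Carol: component {Carol, Karl, Nora}.
That's 2 components.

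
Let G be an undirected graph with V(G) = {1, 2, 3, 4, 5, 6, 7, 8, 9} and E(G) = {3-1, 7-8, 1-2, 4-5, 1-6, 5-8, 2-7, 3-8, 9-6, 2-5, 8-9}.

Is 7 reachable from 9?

Yes

Explore from 9.
Distance 1: reach 6, 8.
Distance 2: reach 1, 3, 5, 7.
Found 7.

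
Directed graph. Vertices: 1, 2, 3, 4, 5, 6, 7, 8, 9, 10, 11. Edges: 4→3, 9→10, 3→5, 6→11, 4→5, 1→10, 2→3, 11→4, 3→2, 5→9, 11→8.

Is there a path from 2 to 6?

No

Explore from 2.
Distance 1: reach 3.
Distance 2: reach 5.
Distance 3: reach 9.
Distance 4: reach 10.
The search from 2 is exhausted; no directed path reaches 6.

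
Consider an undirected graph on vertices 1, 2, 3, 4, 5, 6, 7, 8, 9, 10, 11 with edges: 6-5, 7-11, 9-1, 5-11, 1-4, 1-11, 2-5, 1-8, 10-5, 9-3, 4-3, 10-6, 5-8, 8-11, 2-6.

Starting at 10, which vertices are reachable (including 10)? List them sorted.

Start at 10.
Its neighbours: 5, 6.
Then their neighbours: 2, 8, 11.
Then next layer: 1, 7.
Then next layer: 4, 9.
Then next layer: 3.
Every vertex is now reached.

1, 2, 3, 4, 5, 6, 7, 8, 9, 10, 11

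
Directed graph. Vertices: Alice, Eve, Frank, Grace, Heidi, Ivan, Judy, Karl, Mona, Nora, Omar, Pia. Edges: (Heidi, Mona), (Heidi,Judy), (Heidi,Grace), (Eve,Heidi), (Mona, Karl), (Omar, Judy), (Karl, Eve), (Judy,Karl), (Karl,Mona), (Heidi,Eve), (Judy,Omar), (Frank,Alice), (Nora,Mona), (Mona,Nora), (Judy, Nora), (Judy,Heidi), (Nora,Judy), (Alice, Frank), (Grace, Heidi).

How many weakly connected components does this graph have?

4

From Alice: component {Alice, Frank}.
From Eve: component {Eve, Grace, Heidi, Judy, Karl, Mona, Nora, Omar}.
From Ivan: component {Ivan}.
From Pia: component {Pia}.
That's 4 components.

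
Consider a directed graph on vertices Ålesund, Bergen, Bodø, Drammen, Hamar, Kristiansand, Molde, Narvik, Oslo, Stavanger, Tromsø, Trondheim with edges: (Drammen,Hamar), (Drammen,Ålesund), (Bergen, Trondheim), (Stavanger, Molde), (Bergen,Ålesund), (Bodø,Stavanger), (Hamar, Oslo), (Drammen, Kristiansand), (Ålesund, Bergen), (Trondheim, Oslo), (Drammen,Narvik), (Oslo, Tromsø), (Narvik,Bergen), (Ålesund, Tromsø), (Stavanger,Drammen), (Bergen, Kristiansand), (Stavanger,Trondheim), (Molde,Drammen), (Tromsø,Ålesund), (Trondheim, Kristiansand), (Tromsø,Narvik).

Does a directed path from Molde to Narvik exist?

Explore from Molde.
Distance 1: reach Drammen.
Distance 2: reach Ålesund, Hamar, Kristiansand, Narvik.
Found Narvik.

Yes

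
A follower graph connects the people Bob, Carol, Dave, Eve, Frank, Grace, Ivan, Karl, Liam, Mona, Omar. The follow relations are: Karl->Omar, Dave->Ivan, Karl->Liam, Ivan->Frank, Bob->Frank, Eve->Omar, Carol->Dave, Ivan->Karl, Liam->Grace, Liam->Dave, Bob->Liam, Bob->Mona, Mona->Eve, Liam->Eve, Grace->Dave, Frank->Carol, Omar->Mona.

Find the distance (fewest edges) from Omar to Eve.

2

Distance 0: Omar.
Distance 1: Mona.
Distance 2: Eve — contains Eve.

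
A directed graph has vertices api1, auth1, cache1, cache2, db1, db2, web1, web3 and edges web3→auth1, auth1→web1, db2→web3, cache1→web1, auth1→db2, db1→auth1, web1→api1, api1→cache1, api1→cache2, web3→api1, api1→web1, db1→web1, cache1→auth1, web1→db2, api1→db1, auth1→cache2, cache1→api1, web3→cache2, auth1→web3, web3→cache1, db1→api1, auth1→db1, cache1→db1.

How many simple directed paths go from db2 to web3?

1

db2→web3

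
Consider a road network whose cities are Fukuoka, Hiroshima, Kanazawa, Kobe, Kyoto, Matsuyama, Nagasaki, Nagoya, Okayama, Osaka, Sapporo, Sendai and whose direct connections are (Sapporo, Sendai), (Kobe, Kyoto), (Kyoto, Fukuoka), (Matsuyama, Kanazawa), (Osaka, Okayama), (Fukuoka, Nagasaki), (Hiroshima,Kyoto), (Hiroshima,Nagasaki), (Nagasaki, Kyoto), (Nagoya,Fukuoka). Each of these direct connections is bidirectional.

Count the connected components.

4

From Fukuoka: component {Fukuoka, Hiroshima, Kobe, Kyoto, Nagasaki, Nagoya}.
From Kanazawa: component {Kanazawa, Matsuyama}.
From Okayama: component {Okayama, Osaka}.
From Sapporo: component {Sapporo, Sendai}.
That's 4 components.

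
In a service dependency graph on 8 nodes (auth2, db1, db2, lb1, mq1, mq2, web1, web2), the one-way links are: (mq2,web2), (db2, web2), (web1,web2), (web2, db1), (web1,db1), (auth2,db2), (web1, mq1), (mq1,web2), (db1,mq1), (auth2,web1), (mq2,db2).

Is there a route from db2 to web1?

No

Explore from db2.
Distance 1: reach web2.
Distance 2: reach db1.
Distance 3: reach mq1.
The search from db2 is exhausted; no directed path reaches web1.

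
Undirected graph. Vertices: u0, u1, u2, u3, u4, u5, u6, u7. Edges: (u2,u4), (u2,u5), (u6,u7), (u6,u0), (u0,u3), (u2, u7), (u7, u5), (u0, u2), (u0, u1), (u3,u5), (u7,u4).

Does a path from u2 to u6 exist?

Yes

Explore from u2.
Distance 1: reach u0, u4, u5, u7.
Distance 2: reach u1, u3, u6.
Found u6.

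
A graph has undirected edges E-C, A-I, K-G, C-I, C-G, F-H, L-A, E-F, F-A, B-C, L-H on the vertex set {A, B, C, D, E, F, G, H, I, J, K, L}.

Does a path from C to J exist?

No

Explore from C.
Distance 1: reach B, E, G, I.
Distance 2: reach A, F, K.
Distance 3: reach H, L.
The search is exhausted without reaching J; it lies in a different component.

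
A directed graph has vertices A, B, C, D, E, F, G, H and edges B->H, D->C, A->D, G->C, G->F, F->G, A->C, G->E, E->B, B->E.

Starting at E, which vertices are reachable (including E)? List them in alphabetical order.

Start at E.
Its neighbours: B.
Then their neighbours: H.
Nothing further is reachable.

B, E, H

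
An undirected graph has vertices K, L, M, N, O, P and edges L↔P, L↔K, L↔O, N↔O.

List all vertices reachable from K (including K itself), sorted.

K, L, N, O, P

Start at K.
Its neighbours: L.
Then their neighbours: O, P.
Then next layer: N.
Nothing further is reachable.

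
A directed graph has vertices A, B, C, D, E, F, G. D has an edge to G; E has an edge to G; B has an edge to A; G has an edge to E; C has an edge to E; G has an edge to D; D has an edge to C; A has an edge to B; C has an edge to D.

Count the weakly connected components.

From A: component {A, B}.
From C: component {C, D, E, G}.
From F: component {F}.
That's 3 components.

3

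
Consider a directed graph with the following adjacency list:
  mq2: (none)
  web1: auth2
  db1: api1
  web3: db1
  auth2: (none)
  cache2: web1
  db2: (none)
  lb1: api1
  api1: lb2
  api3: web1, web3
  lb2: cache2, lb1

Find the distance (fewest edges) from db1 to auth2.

5

Distance 0: db1.
Distance 1: api1.
Distance 2: lb2.
Distance 3: cache2, lb1.
Distance 4: web1.
Distance 5: auth2 — contains auth2.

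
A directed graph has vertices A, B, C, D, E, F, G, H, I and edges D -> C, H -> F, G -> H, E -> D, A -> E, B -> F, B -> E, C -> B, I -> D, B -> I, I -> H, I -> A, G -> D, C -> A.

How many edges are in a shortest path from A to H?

Distance 0: A.
Distance 1: E.
Distance 2: D.
Distance 3: C.
Distance 4: B.
Distance 5: F, I.
Distance 6: H — contains H.

6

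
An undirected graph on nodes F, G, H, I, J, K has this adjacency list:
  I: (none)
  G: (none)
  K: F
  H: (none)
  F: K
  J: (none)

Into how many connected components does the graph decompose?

5

From F: component {F, K}.
From G: component {G}.
From H: component {H}.
From I: component {I}.
From J: component {J}.
That's 5 components.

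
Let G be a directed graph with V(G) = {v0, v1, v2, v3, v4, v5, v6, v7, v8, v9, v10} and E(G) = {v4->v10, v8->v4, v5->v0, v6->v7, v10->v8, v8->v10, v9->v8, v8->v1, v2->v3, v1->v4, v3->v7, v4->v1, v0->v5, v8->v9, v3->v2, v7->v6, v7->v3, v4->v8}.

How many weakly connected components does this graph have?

3

From v0: component {v0, v5}.
From v1: component {v1, v4, v8, v9, v10}.
From v2: component {v2, v3, v6, v7}.
That's 3 components.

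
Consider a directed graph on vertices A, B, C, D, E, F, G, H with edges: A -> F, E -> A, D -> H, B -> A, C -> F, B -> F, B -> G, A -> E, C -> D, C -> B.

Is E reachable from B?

Explore from B.
Distance 1: reach A, F, G.
Distance 2: reach E.
Found E.

Yes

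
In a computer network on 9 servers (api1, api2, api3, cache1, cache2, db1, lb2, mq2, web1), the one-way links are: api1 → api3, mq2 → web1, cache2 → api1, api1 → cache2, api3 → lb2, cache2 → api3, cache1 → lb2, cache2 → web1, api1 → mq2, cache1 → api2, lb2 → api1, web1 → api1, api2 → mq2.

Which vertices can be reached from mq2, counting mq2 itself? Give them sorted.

Start at mq2.
Its neighbours: web1.
Then their neighbours: api1.
Then next layer: api3, cache2.
Then next layer: lb2.
Nothing further is reachable.

api1, api3, cache2, lb2, mq2, web1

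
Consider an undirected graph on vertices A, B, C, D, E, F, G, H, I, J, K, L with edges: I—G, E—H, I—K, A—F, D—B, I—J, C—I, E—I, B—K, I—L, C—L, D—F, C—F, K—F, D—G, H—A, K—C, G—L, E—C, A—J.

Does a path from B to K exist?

Explore from B.
Distance 1: reach D, K.
Found K.

Yes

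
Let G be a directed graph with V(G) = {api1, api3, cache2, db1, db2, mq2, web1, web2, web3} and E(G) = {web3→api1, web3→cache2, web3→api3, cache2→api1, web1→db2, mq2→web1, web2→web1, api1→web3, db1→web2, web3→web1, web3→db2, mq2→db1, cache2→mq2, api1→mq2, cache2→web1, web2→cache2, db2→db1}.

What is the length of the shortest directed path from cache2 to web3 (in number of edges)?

2

Distance 0: cache2.
Distance 1: api1, mq2, web1.
Distance 2: db1, db2, web3 — contains web3.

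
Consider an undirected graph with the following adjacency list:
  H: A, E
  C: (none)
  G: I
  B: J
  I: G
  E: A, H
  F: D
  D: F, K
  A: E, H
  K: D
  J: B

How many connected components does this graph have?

5

From A: component {A, E, H}.
From B: component {B, J}.
From C: component {C}.
From D: component {D, F, K}.
From G: component {G, I}.
That's 5 components.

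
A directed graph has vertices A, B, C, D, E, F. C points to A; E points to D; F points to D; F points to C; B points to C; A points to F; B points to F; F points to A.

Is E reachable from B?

No

Explore from B.
Distance 1: reach C, F.
Distance 2: reach A, D.
The search from B is exhausted; no directed path reaches E.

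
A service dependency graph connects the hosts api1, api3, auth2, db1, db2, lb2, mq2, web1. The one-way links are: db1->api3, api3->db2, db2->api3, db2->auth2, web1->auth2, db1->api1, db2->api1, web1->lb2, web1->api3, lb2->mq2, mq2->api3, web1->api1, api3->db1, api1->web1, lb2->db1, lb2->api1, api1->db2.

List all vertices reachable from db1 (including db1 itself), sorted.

Start at db1.
Its neighbours: api1, api3.
Then their neighbours: db2, web1.
Then next layer: auth2, lb2.
Then next layer: mq2.
Every vertex is now reached.

api1, api3, auth2, db1, db2, lb2, mq2, web1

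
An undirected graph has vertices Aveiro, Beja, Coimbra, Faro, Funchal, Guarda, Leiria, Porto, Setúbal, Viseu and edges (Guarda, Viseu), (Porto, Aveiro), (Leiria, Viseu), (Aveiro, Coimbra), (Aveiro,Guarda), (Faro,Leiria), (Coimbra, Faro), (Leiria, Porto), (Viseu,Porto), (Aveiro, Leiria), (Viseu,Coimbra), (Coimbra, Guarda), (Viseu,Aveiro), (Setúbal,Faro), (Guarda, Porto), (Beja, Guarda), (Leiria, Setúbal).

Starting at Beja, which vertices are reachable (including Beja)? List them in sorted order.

Start at Beja.
Its neighbours: Guarda.
Then their neighbours: Aveiro, Coimbra, Porto, Viseu.
Then next layer: Faro, Leiria.
Then next layer: Setúbal.
Nothing further is reachable.

Aveiro, Beja, Coimbra, Faro, Guarda, Leiria, Porto, Setúbal, Viseu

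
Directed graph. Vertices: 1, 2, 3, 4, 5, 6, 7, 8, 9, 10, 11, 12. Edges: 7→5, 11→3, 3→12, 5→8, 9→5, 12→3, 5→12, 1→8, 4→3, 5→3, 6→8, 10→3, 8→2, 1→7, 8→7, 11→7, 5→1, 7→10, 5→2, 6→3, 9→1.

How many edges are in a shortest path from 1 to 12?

3

Distance 0: 1.
Distance 1: 7, 8.
Distance 2: 2, 5, 10.
Distance 3: 3, 12 — contains 12.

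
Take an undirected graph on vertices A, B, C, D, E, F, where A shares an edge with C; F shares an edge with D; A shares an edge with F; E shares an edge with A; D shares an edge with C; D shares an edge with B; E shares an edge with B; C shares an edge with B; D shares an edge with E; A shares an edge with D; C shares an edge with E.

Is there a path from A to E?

Yes

Explore from A.
Distance 1: reach C, D, E, F.
Found E.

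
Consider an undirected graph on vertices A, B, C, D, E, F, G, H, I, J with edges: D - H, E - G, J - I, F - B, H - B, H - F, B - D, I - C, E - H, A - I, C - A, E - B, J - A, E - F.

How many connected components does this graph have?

From A: component {A, C, I, J}.
From B: component {B, D, E, F, G, H}.
That's 2 components.

2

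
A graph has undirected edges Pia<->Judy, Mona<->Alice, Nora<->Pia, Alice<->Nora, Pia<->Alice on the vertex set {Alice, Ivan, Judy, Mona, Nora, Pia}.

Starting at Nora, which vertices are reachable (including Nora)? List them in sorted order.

Start at Nora.
Its neighbours: Alice, Pia.
Then their neighbours: Judy, Mona.
Nothing further is reachable.

Alice, Judy, Mona, Nora, Pia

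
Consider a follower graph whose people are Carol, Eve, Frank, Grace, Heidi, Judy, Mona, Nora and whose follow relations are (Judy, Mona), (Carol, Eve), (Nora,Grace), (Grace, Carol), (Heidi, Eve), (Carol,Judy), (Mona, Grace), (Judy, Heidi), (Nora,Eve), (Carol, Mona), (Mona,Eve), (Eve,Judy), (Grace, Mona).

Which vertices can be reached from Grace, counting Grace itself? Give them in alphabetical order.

Start at Grace.
Its neighbours: Carol, Mona.
Then their neighbours: Eve, Judy.
Then next layer: Heidi.
Nothing further is reachable.

Carol, Eve, Grace, Heidi, Judy, Mona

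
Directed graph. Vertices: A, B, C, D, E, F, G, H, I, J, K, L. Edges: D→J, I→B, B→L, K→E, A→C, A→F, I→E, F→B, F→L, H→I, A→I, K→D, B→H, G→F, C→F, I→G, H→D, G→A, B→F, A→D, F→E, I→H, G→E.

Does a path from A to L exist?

Yes

Explore from A.
Distance 1: reach C, D, F, I.
Distance 2: reach B, E, G, H, J, L.
Found L.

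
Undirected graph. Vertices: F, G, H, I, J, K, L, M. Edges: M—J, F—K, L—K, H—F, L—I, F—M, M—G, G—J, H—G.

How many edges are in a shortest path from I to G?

Distance 0: I.
Distance 1: L.
Distance 2: K.
Distance 3: F.
Distance 4: H, M.
Distance 5: G, J — contains G.

5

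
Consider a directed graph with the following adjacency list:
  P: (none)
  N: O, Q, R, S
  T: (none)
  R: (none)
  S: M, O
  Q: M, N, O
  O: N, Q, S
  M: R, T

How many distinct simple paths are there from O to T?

5

O→N→Q→M→T
O→N→S→M→T
O→Q→M→T
O→Q→N→S→M→T
O→S→M→T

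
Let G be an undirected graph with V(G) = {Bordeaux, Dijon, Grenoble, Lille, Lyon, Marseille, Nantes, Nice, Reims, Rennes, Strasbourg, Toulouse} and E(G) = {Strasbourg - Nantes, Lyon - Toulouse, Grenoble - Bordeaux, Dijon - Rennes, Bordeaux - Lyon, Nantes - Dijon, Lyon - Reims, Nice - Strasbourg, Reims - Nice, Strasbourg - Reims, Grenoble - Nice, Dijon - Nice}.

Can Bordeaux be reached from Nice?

Yes

Explore from Nice.
Distance 1: reach Dijon, Grenoble, Reims, Strasbourg.
Distance 2: reach Bordeaux, Lyon, Nantes, Rennes.
Found Bordeaux.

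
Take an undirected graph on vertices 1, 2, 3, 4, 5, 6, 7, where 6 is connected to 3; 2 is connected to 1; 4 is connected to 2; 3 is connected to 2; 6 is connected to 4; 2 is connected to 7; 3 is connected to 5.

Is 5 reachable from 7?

Yes

Explore from 7.
Distance 1: reach 2.
Distance 2: reach 1, 3, 4.
Distance 3: reach 5, 6.
Found 5.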